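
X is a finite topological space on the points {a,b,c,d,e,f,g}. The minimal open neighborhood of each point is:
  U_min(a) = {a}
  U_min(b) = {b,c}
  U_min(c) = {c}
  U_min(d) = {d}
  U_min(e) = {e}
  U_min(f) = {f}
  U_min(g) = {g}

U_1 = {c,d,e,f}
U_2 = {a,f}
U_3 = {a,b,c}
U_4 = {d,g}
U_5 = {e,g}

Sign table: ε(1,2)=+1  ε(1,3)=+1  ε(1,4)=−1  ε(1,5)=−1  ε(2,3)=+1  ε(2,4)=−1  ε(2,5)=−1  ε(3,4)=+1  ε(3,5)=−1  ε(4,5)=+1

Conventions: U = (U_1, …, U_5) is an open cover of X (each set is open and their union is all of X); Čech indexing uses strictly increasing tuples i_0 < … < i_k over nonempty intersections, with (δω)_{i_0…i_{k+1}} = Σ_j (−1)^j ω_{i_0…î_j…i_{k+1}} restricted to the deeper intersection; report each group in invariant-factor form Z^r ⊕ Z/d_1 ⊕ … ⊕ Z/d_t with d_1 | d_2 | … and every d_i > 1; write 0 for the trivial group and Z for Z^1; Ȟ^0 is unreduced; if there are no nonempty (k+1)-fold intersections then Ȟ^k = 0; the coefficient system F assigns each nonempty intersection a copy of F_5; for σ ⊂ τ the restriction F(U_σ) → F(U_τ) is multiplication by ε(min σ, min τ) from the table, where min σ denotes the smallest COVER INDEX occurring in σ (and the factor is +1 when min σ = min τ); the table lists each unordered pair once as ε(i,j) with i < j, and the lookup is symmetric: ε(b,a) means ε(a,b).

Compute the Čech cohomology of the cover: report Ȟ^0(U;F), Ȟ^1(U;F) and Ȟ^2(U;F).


cover nerve:
  U12={f} U13={c} U14={d} U15={e} U23={a} U45={g}
C dims 5,6; δ0: rk_F5 4
Ȟ^0: (5−4)−0=1 ⇒ Z/5
Ȟ^1: (6−0)−4=2 ⇒ Z/5 ⊕ Z/5
Ȟ^2: (0−0)−0=0 ⇒ 0

Ȟ^0 ≅ Z/5; Ȟ^1 ≅ Z/5 ⊕ Z/5; Ȟ^2 ≅ 0


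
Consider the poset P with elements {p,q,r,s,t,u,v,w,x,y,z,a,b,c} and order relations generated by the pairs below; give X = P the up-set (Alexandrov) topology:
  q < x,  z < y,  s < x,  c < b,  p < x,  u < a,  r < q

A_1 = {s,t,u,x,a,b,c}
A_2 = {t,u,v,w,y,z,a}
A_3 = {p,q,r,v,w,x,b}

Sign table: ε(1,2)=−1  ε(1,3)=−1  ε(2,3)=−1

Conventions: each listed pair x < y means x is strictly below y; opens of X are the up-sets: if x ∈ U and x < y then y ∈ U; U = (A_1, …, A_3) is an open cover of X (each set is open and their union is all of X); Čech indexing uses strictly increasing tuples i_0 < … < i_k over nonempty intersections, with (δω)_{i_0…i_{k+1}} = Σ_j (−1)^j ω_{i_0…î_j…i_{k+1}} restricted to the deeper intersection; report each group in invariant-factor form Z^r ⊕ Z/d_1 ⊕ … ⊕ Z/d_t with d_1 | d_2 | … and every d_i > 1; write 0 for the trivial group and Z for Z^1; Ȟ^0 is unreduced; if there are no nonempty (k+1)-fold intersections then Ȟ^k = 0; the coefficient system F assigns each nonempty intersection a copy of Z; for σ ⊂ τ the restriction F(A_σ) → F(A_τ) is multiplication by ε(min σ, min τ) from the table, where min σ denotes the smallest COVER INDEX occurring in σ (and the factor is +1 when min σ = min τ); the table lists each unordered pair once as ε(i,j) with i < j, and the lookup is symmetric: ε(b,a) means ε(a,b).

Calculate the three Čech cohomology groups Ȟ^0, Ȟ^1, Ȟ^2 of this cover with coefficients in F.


nonempty intersections:
  A12={t,u,a} A13={x,b} A23={v,w}
C dims 3,3; δ0: rk 3, SNF 1^2·2
Ȟ^0: (3−3)−0=0 ⇒ 0
Ȟ^1: (3−0)−3=0 plus torsion [2] ⇒ Z/2
Ȟ^2: (0−0)−0=0 ⇒ 0

Ȟ^0(U;F) ≅ 0; Ȟ^1(U;F) ≅ Z/2; Ȟ^2(U;F) ≅ 0


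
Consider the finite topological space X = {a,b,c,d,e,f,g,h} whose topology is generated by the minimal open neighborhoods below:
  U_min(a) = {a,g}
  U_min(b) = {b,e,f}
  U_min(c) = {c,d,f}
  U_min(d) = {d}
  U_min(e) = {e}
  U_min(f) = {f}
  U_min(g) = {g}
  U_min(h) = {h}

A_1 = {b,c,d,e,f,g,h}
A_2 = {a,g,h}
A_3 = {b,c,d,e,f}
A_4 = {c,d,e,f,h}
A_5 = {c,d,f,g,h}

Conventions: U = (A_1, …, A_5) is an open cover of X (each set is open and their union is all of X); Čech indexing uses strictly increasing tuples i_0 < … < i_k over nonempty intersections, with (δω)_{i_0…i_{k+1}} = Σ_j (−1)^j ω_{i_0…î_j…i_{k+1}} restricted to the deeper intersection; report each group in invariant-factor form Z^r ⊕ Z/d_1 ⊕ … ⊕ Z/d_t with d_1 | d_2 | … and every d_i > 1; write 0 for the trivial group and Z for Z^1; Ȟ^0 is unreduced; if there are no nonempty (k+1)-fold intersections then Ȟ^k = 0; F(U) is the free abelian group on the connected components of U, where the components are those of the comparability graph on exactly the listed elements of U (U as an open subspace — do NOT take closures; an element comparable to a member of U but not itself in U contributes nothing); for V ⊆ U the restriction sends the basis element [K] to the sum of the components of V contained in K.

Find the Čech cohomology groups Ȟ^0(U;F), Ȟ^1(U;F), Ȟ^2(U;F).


intersection data:
  A12={g,h} A13={b,c,d,e,f} A14={c,d,e,f,h} A15={c,d,f,g,h} A24={h} A25={g,h} A34={c,d,e,f} A35={c,d,f} A45={c,d,f,h}
  A124={h} A125={g,h} A134={c,d,e,f} A135={c,d,f} A145={c,d,f,h} A245={h} A345={c,d,f}
  A1245={h} A1345={c,d,f}
components per intersection:
  A1: {b,c,d,e,f} {g} {h}
  A2: {a,g} {h}
  A3: {b,c,d,e,f}
  A4: {c,d,f} {e} {h}
  A5: {c,d,f} {g} {h}
  A12: {g} {h}
  A13: {b,c,d,e,f}
  A14: {c,d,f} {e} {h}
  A15: {c,d,f} {g} {h}
  A24: {h}
  A25: {g} {h}
  A34: {c,d,f} {e}
  A35: {c,d,f}
  A45: {c,d,f} {h}
  A124: {h}
  A125: {g} {h}
  A134: {c,d,f} {e}
  A135: {c,d,f}
  A145: {c,d,f} {h}
  A245: {h}
  A345: {c,d,f}
  A1245: {h}
  A1345: {c,d,f}
C dims 12,17,10,2; δ0: rk 9, SNF 1^9; δ1: rk 8, SNF 1^8; δ2: rk 2, SNF 1^2
Ȟ^0 = (12 − 9) − 0 = 3, so Ȟ^0 ≅ Z^3
Ȟ^1 = (17 − 8) − 9 = 0, so Ȟ^1 ≅ 0
Ȟ^2 = (10 − 2) − 8 = 0, so Ȟ^2 ≅ 0

Ȟ^0 ≅ Z^3; Ȟ^1 ≅ 0; Ȟ^2 ≅ 0


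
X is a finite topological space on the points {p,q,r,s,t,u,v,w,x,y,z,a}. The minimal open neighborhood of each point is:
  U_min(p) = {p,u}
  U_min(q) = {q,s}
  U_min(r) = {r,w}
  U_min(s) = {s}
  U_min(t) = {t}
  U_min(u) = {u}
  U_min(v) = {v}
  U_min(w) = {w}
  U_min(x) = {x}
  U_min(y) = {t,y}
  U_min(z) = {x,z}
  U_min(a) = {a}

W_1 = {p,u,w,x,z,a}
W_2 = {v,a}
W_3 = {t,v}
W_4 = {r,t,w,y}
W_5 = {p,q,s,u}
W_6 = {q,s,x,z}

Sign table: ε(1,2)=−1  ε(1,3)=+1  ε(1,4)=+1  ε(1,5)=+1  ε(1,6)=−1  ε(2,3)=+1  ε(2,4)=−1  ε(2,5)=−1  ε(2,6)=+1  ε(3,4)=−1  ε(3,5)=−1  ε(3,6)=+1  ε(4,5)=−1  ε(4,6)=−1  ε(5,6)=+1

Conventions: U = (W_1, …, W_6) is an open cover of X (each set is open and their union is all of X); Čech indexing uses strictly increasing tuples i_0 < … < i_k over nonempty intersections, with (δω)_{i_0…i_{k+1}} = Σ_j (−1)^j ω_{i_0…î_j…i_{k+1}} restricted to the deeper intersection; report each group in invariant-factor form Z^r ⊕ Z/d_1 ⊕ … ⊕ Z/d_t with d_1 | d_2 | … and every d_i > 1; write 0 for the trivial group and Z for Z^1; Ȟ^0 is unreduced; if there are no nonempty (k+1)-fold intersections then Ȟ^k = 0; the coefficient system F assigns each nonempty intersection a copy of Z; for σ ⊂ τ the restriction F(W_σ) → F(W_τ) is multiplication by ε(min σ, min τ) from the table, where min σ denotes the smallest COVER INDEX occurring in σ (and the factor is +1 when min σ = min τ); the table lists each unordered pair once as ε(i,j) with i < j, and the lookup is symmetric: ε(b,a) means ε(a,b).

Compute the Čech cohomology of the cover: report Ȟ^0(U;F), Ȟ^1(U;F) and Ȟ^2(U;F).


Ȟ^0 ≅ 0; Ȟ^1 ≅ Z ⊕ Z/2; Ȟ^2 ≅ 0

intersection data:
  W12={a} W14={w} W15={p,u} W16={x,z} W23={v} W34={t} W56={q,s}
C dims 6,7; δ0: rk 6, SNF 1^5·2
Ȟ^0 = (6 − 6) − 0 = 0, so Ȟ^0 ≅ 0
Ȟ^1 = (7 − 0) − 6 = 1 plus torsion [2], so Ȟ^1 ≅ Z ⊕ Z/2
Ȟ^2 = (0 − 0) − 0 = 0, so Ȟ^2 ≅ 0


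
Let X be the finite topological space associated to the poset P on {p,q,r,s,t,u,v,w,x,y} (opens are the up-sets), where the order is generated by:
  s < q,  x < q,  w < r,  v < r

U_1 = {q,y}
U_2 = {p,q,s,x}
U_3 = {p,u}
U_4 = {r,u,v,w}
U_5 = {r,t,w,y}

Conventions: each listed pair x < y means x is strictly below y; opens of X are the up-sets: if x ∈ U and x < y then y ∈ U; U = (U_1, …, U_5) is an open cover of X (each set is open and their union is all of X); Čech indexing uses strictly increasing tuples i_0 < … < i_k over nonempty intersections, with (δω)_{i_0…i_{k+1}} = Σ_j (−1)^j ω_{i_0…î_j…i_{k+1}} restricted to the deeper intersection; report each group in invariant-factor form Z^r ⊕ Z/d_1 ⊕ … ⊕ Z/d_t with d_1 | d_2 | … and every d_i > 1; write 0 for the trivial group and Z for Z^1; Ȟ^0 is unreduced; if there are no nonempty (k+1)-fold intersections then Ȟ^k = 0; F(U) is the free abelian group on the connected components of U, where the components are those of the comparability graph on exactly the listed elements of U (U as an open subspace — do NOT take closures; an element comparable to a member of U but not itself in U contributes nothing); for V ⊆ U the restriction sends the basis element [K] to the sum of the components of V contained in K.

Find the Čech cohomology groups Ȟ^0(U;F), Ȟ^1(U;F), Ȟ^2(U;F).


Ȟ^0 ≅ Z^6, Ȟ^1 ≅ 0, Ȟ^2 ≅ 0

nerve of the cover:
  U12={q} U15={y} U23={p} U34={u} U45={r,w}
components per intersection:
  U1: {q} {y}
  U2: {p} {q,s,x}
  U3: {p} {u}
  U4: {r,v,w} {u}
  U5: {r,w} {t} {y}
  U12: {q}
  U15: {y}
  U23: {p}
  U34: {u}
  U45: {r,w}
C dims 11,5; δ0: rk 5, SNF 1^5
Ȟ^0 = (11 − 5) − 0 = 6, so Ȟ^0 ≅ Z^6
Ȟ^1 = (5 − 0) − 5 = 0, so Ȟ^1 ≅ 0
Ȟ^2 = (0 − 0) − 0 = 0, so Ȟ^2 ≅ 0


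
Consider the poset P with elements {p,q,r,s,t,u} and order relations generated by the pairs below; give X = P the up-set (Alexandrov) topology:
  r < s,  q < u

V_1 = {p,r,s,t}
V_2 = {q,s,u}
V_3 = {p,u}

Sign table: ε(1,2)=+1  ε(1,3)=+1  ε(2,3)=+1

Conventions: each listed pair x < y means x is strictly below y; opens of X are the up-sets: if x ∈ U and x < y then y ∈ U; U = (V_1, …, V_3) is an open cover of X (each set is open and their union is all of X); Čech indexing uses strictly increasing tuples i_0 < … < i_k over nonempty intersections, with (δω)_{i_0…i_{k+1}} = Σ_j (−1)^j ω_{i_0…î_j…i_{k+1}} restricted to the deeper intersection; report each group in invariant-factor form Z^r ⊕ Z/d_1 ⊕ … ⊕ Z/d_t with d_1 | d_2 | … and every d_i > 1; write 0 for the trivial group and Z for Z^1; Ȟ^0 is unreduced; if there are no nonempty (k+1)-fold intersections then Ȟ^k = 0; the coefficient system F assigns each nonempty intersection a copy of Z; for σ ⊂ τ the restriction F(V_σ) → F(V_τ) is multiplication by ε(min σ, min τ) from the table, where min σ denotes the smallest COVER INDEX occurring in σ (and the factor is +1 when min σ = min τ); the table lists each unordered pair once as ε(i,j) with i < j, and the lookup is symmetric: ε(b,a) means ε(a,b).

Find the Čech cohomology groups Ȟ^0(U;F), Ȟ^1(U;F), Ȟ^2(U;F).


Ȟ^0(U;F) ≅ Z, Ȟ^1(U;F) ≅ Z and Ȟ^2(U;F) ≅ 0

nonempty intersections:
  V12={s} V13={p} V23={u}
C dims 3,3; δ0: rk 2, SNF 1^2
Ȟ^0: (3−2)−0=1 ⇒ Z
Ȟ^1: (3−0)−2=1 ⇒ Z
Ȟ^2: (0−0)−0=0 ⇒ 0


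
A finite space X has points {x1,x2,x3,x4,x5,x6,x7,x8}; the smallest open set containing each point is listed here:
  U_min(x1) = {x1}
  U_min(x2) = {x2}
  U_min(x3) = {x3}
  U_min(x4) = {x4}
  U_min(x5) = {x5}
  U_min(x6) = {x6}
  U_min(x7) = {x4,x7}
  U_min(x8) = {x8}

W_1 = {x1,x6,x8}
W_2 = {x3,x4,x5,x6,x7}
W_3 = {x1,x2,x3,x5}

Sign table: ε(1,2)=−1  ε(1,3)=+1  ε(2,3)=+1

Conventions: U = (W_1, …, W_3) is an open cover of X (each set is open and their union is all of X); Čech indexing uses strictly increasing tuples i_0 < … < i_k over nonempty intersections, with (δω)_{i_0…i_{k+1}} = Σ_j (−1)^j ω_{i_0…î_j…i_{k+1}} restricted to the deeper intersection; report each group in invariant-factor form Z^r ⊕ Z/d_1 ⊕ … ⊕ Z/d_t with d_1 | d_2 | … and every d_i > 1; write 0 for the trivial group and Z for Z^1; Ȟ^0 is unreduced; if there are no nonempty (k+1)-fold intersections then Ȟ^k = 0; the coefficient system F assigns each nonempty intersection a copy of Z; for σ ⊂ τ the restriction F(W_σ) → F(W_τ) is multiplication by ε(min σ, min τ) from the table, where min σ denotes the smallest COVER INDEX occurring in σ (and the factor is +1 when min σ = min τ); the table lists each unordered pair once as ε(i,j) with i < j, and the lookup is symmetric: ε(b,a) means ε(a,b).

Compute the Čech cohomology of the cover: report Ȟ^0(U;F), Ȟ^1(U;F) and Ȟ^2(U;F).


cover nerve:
  W12={x6} W13={x1} W23={x3,x5}
C dims 3,3; δ0: rk 3, SNF 1^2·2
Ȟ^0: (3−3)−0=0 ⇒ 0
Ȟ^1: (3−0)−3=0 plus torsion [2] ⇒ Z/2
Ȟ^2: (0−0)−0=0 ⇒ 0

Ȟ^0(U;F) ≅ 0,  Ȟ^1(U;F) ≅ Z/2,  Ȟ^2(U;F) ≅ 0


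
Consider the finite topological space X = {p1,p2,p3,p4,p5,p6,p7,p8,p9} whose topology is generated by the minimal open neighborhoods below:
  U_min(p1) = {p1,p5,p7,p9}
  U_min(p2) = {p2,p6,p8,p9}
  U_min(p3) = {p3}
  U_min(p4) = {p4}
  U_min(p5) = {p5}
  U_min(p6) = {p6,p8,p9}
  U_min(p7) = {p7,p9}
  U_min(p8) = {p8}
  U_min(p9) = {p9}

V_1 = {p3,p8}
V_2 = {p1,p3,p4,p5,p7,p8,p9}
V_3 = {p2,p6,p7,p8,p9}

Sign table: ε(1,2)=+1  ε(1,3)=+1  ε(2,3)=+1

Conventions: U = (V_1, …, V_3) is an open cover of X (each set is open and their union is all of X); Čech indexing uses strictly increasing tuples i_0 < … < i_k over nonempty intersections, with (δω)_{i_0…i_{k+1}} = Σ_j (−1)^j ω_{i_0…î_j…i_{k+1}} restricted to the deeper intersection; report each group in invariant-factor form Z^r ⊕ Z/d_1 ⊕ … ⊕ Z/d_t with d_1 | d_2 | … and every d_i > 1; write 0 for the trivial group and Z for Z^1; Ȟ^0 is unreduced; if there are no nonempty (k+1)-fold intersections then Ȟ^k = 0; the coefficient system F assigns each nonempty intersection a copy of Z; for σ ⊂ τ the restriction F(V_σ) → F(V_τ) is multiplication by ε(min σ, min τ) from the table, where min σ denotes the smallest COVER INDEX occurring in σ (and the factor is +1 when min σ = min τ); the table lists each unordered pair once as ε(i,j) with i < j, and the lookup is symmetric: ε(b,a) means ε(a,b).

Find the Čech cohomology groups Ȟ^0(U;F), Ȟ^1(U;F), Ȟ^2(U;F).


Ȟ^0 = Z; Ȟ^1 = 0; Ȟ^2 = 0

nerve of the cover:
  V12={p3,p8} V13={p8} V23={p7,p8,p9}
  V123={p8}
C dims 3,3,1; δ0: rk 2, SNF 1^2; δ1: rk 1, SNF 1^1
Ȟ^0 = (3 − 2) − 0 = 1, so Ȟ^0 ≅ Z
Ȟ^1 = (3 − 1) − 2 = 0, so Ȟ^1 ≅ 0
Ȟ^2 = (1 − 0) − 1 = 0, so Ȟ^2 ≅ 0


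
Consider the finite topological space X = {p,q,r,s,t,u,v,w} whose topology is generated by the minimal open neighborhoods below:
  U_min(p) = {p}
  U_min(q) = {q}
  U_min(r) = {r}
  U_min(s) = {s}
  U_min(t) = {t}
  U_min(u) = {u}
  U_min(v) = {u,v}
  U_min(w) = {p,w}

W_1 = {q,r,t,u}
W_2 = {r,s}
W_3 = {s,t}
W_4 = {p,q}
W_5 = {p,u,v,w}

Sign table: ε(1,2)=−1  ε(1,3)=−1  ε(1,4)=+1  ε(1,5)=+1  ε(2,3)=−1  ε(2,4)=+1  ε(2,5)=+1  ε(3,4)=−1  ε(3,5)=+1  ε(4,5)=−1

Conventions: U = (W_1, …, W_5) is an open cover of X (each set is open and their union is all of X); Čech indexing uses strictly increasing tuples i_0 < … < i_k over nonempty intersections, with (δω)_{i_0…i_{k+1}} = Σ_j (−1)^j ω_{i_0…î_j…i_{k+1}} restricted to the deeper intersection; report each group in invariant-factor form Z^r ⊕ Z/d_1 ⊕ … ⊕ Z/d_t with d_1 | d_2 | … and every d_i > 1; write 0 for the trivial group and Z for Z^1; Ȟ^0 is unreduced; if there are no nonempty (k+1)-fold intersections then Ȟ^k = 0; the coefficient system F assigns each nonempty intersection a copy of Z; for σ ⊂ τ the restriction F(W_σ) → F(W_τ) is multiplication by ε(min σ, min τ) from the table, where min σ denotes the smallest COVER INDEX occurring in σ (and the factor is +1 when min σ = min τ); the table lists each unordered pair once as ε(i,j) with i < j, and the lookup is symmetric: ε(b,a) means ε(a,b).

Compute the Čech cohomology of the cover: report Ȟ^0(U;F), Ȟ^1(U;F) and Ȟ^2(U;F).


nonempty overlaps:
  W12={r} W13={t} W14={q} W15={u} W23={s} W45={p}
C dims 5,6; δ0: rk 5, SNF 1^4·2
degree 0: 5−5−0 = 0 → Ȟ^0 ≅ 0
degree 1: 6−0−5 = 1 plus torsion [2] → Ȟ^1 ≅ Z ⊕ Z/2
degree 2: 0−0−0 = 0 → Ȟ^2 ≅ 0

Ȟ^0 = 0, Ȟ^1 = Z ⊕ Z/2 and Ȟ^2 = 0


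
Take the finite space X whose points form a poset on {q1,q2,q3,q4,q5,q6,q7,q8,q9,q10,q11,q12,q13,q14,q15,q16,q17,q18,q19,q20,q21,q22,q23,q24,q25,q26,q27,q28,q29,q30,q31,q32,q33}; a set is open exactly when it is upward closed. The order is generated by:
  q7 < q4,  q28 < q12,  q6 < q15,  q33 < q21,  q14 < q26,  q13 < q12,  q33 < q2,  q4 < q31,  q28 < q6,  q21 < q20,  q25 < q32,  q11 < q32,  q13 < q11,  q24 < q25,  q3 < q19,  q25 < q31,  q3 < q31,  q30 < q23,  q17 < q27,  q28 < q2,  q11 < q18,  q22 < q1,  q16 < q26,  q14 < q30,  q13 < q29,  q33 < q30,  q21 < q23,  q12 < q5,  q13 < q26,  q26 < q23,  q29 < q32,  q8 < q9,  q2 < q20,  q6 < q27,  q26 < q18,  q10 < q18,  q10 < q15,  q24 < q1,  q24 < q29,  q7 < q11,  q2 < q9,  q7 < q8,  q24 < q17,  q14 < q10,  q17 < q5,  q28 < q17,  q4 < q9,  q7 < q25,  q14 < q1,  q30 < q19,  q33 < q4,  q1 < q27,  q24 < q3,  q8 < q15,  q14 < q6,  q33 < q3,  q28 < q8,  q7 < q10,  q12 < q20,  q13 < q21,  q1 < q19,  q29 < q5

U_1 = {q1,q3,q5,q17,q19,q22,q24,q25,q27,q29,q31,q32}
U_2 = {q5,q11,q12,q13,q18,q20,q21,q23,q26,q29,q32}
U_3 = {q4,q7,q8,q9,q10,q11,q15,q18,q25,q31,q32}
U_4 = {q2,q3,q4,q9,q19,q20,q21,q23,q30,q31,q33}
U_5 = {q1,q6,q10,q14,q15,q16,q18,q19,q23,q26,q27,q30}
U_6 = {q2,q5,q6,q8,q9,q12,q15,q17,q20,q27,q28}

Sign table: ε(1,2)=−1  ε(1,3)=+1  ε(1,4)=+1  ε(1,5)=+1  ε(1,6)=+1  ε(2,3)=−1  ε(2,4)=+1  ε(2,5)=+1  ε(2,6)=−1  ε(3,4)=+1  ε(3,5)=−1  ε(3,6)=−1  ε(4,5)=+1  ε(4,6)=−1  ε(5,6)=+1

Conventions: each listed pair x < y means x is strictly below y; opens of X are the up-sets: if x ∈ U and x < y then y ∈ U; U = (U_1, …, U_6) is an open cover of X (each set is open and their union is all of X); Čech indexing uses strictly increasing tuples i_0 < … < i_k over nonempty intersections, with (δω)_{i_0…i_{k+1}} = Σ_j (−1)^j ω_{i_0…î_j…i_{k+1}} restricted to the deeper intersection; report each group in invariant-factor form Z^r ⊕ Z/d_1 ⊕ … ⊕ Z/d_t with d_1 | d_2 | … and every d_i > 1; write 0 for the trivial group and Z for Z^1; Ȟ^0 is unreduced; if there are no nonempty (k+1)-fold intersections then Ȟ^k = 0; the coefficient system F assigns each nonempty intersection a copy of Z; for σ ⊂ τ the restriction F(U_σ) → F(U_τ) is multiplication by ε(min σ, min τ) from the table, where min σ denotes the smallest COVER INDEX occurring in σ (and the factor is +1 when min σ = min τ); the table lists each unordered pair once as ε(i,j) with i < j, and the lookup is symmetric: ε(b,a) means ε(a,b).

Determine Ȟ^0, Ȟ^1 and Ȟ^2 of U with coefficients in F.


Ȟ^0(U;F) ≅ 0; Ȟ^1(U;F) ≅ Z/2; Ȟ^2(U;F) ≅ Z

nonempty overlaps:
  U12={q5,q29,q32} U13={q25,q31,q32} U14={q3,q19,q31} U15={q1,q19,q27} U16={q5,q17,q27} U23={q11,q18,q32} U24={q20,q21,q23} U25={q18,q23,q26} U26={q5,q12,q20} U34={q4,q9,q31} U35={q10,q15,q18} U36={q8,q9,q15} U45={q19,q23,q30} U46={q2,q9,q20} U56={q6,q15,q27}
  U123={q32} U126={q5} U134={q31} U145={q19} U156={q27} U235={q18} U245={q23} U246={q20} U346={q9} U356={q15}
C dims 6,15,10; δ0: rk 6, SNF 1^5·2; δ1: rk 9, SNF 1^9
degree 0: 6−6−0 = 0 → Ȟ^0 ≅ 0
degree 1: 15−9−6 = 0 plus torsion [2] → Ȟ^1 ≅ Z/2
degree 2: 10−0−9 = 1 → Ȟ^2 ≅ Z


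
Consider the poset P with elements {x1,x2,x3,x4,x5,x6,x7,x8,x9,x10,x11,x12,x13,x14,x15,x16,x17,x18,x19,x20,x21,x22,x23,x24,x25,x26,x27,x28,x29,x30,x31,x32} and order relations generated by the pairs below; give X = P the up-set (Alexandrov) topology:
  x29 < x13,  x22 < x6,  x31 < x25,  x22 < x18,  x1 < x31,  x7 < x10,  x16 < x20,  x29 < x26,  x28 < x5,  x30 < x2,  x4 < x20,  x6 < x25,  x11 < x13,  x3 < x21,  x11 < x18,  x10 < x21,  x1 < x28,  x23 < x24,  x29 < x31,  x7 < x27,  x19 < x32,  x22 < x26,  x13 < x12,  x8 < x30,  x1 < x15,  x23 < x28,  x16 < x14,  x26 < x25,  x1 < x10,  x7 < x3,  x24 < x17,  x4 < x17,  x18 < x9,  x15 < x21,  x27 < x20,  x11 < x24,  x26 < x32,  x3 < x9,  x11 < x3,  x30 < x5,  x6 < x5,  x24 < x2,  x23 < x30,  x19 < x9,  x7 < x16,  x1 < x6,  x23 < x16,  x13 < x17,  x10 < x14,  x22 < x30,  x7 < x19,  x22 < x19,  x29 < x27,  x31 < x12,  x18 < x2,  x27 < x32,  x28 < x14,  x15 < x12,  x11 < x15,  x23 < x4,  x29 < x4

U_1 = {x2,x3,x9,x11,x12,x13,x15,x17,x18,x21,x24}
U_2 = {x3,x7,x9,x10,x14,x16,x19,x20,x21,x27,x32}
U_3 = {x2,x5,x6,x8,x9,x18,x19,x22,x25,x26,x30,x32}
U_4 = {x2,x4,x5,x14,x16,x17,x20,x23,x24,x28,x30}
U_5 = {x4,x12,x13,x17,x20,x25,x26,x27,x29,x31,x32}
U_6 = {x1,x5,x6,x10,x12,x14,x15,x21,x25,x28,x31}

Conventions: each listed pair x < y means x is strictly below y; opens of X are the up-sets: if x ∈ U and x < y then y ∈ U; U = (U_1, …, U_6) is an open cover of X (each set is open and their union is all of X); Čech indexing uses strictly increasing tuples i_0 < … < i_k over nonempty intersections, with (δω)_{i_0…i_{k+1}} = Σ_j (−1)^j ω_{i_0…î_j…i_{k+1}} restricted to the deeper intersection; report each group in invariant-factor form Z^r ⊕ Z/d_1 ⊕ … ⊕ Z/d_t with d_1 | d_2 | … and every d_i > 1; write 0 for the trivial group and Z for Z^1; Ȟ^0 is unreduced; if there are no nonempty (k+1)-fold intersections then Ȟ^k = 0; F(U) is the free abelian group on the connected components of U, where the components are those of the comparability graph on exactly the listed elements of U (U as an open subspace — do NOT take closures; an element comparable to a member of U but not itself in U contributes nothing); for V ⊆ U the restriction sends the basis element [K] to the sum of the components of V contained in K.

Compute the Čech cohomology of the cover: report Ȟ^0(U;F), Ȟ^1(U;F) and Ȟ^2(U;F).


Ȟ^0 ≅ Z; Ȟ^1 ≅ 0; Ȟ^2 ≅ Z/2

cover nerve:
  U12={x3,x9,x21} U13={x2,x9,x18} U14={x2,x17,x24} U15={x12,x13,x17} U16={x12,x15,x21} U23={x9,x19,x32} U24={x14,x16,x20} U25={x20,x27,x32} U26={x10,x14,x21} U34={x2,x5,x30} U35={x25,x26,x32} U36={x5,x6,x25} U45={x4,x17,x20} U46={x5,x14,x28} U56={x12,x25,x31}
  U123={x9} U126={x21} U134={x2} U145={x17} U156={x12} U235={x32} U245={x20} U246={x14} U346={x5} U356={x25}
components per intersection:
  U1: {x2,x3,x9,x11,x12,x13,x15,x17,x18,x21,x24}
  U2: {x3,x7,x9,x10,x14,x16,x19,x20,x21,x27,x32}
  U3: {x2,x5,x6,x8,x9,x18,x19,x22,x25,x26,x30,x32}
  U4: {x2,x4,x5,x14,x16,x17,x20,x23,x24,x28,x30}
  U5: {x4,x12,x13,x17,x20,x25,x26,x27,x29,x31,x32}
  U6: {x1,x5,x6,x10,x12,x14,x15,x21,x25,x28,x31}
  U12: {x3,x9,x21}
  U13: {x2,x9,x18}
  U14: {x2,x17,x24}
  U15: {x12,x13,x17}
  U16: {x12,x15,x21}
  U23: {x9,x19,x32}
  U24: {x14,x16,x20}
  U25: {x20,x27,x32}
  U26: {x10,x14,x21}
  U34: {x2,x5,x30}
  U35: {x25,x26,x32}
  U36: {x5,x6,x25}
  U45: {x4,x17,x20}
  U46: {x5,x14,x28}
  U56: {x12,x25,x31}
  U123: {x9}
  U126: {x21}
  U134: {x2}
  U145: {x17}
  U156: {x12}
  U235: {x32}
  U245: {x20}
  U246: {x14}
  U346: {x5}
  U356: {x25}
C dims 6,15,10; δ0: rk 5, SNF 1^5; δ1: rk 10, SNF 1^9·2
Ȟ^0: (6−5)−0=1 ⇒ Z
Ȟ^1: (15−10)−5=0 ⇒ 0
Ȟ^2: (10−0)−10=0 plus torsion [2] ⇒ Z/2


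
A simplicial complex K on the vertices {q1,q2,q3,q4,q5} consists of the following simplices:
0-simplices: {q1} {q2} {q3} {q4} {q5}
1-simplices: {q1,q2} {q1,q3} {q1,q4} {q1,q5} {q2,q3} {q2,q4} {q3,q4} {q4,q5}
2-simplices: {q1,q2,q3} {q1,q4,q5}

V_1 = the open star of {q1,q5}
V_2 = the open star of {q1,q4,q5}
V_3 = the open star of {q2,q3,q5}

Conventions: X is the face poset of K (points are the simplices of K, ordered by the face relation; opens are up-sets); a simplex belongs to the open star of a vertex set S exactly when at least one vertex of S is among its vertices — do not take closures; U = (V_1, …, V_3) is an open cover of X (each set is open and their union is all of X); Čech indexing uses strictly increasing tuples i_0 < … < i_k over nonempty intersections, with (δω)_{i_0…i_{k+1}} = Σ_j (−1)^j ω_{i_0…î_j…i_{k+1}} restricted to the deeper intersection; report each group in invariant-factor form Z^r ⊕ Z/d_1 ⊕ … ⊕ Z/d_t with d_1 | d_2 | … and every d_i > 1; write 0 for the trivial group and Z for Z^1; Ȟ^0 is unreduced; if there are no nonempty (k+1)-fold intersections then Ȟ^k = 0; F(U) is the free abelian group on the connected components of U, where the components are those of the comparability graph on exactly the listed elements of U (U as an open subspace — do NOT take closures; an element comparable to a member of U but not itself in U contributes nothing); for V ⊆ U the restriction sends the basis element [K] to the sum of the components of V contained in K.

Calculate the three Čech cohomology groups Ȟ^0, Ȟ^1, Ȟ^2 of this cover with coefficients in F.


Ȟ^0 = Z,  Ȟ^1 = Z^2,  Ȟ^2 = 0

nonempty overlaps:
  V1={{q1},{q5},{q1,q2},{q1,q3},{q1,q4},{q1,q5},{q4,q5},{q1,q2,q3},{q1,q4,q5}} V2={{q1},{q4},{q5},{q1,q2},{q1,q3},{q1,q4},{q1,q5},{q2,q4},{q3,q4},{q4,q5},{q1,q2,q3},{q1,q4,q5}} V3={{q2},{q3},{q5},{q1,q2},{q1,q3},{q1,q5},{q2,q3},{q2,q4},{q3,q4},{q4,q5},{q1,q2,q3},{q1,q4,q5}}
  V12={{q1},{q5},{q1,q2},{q1,q3},{q1,q4},{q1,q5},{q4,q5},{q1,q2,q3},{q1,q4,q5}} V13={{q5},{q1,q2},{q1,q3},{q1,q5},{q4,q5},{q1,q2,q3},{q1,q4,q5}} V23={{q5},{q1,q2},{q1,q3},{q1,q5},{q2,q4},{q3,q4},{q4,q5},{q1,q2,q3},{q1,q4,q5}}
  V123={{q5},{q1,q2},{q1,q3},{q1,q5},{q4,q5},{q1,q2,q3},{q1,q4,q5}}
components per intersection:
  V1: {{q1},{q5},{q1,q2},{q1,q3},{q1,q4},{q1,q5},{q4,q5},{q1,q2,q3},{q1,q4,q5}}
  V2: {{q1},{q4},{q5},{q1,q2},{q1,q3},{q1,q4},{q1,q5},{q2,q4},{q3,q4},{q4,q5},{q1,q2,q3},{q1,q4,q5}}
  V3: {{q2},{q3},{q1,q2},{q1,q3},{q2,q3},{q2,q4},{q3,q4},{q1,q2,q3}} {{q5},{q1,q5},{q4,q5},{q1,q4,q5}}
  V12: {{q1},{q5},{q1,q2},{q1,q3},{q1,q4},{q1,q5},{q4,q5},{q1,q2,q3},{q1,q4,q5}}
  V13: {{q5},{q1,q5},{q4,q5},{q1,q4,q5}} {{q1,q2},{q1,q3},{q1,q2,q3}}
  V23: {{q5},{q1,q5},{q4,q5},{q1,q4,q5}} {{q1,q2},{q1,q3},{q1,q2,q3}} {{q2,q4}} {{q3,q4}}
  V123: {{q5},{q1,q5},{q4,q5},{q1,q4,q5}} {{q1,q2},{q1,q3},{q1,q2,q3}}
C dims 4,7,2; δ0: rk 3, SNF 1^3; δ1: rk 2, SNF 1^2
degree 0: 4−3−0 = 1 → Ȟ^0 ≅ Z
degree 1: 7−2−3 = 2 → Ȟ^1 ≅ Z^2
degree 2: 2−0−2 = 0 → Ȟ^2 ≅ 0


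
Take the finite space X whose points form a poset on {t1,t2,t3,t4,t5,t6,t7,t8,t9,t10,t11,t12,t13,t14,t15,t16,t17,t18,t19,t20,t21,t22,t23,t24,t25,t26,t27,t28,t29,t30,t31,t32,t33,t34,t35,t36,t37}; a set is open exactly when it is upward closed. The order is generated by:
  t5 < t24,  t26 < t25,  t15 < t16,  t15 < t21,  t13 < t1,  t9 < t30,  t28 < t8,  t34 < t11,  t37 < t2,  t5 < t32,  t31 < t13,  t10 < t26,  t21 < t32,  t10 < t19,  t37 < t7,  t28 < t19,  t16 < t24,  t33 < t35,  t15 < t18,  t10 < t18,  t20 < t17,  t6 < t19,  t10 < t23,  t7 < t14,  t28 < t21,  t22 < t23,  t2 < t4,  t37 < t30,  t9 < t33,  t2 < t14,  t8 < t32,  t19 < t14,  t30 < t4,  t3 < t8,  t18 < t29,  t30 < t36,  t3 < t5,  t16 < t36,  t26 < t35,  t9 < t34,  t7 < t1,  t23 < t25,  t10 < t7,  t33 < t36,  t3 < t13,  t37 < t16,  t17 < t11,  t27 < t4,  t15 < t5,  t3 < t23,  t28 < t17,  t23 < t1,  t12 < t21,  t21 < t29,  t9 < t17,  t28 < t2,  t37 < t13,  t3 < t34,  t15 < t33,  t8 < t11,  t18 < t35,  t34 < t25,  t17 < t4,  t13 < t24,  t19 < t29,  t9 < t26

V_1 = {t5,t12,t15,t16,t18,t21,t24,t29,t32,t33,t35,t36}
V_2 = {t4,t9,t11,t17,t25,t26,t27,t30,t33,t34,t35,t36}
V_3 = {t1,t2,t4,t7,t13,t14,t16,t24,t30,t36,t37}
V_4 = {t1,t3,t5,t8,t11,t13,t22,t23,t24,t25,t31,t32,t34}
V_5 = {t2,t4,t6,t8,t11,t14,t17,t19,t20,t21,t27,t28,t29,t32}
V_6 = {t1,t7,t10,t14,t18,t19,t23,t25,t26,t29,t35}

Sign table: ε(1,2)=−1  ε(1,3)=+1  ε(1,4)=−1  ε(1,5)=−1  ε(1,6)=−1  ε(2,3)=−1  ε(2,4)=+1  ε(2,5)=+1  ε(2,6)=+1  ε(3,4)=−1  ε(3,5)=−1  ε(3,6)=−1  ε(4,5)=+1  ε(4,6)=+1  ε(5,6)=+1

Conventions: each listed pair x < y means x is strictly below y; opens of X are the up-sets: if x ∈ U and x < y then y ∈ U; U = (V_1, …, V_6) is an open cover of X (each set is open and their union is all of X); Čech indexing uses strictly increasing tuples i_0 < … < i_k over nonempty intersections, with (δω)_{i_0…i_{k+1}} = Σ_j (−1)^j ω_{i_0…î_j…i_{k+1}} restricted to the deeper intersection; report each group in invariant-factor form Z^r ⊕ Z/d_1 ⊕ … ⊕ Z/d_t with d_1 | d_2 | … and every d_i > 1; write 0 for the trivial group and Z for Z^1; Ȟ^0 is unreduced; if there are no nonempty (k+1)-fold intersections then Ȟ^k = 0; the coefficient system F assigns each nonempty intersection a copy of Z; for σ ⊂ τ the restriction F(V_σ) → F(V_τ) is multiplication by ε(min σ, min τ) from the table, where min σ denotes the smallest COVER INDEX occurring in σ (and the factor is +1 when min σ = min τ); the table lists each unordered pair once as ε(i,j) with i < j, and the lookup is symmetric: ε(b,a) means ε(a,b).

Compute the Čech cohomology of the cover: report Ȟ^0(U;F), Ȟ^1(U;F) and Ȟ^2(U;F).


cover nerve:
  V12={t33,t35,t36} V13={t16,t24,t36} V14={t5,t24,t32} V15={t21,t29,t32} V16={t18,t29,t35} V23={t4,t30,t36} V24={t11,t25,t34} V25={t4,t11,t17,t27} V26={t25,t26,t35} V34={t1,t13,t24} V35={t2,t4,t14} V36={t1,t7,t14} V45={t8,t11,t32} V46={t1,t23,t25} V56={t14,t19,t29}
  V123={t36} V126={t35} V134={t24} V145={t32} V156={t29} V235={t4} V245={t11} V246={t25} V346={t1} V356={t14}
C dims 6,15,10; δ0: rk 5, SNF 1^5; δ1: rk 10, SNF 1^9·2
Ȟ^0: (6−5)−0=1 ⇒ Z
Ȟ^1: (15−10)−5=0 ⇒ 0
Ȟ^2: (10−0)−10=0 plus torsion [2] ⇒ Z/2

Ȟ^0(U;F) ≅ Z, Ȟ^1(U;F) ≅ 0 and Ȟ^2(U;F) ≅ Z/2


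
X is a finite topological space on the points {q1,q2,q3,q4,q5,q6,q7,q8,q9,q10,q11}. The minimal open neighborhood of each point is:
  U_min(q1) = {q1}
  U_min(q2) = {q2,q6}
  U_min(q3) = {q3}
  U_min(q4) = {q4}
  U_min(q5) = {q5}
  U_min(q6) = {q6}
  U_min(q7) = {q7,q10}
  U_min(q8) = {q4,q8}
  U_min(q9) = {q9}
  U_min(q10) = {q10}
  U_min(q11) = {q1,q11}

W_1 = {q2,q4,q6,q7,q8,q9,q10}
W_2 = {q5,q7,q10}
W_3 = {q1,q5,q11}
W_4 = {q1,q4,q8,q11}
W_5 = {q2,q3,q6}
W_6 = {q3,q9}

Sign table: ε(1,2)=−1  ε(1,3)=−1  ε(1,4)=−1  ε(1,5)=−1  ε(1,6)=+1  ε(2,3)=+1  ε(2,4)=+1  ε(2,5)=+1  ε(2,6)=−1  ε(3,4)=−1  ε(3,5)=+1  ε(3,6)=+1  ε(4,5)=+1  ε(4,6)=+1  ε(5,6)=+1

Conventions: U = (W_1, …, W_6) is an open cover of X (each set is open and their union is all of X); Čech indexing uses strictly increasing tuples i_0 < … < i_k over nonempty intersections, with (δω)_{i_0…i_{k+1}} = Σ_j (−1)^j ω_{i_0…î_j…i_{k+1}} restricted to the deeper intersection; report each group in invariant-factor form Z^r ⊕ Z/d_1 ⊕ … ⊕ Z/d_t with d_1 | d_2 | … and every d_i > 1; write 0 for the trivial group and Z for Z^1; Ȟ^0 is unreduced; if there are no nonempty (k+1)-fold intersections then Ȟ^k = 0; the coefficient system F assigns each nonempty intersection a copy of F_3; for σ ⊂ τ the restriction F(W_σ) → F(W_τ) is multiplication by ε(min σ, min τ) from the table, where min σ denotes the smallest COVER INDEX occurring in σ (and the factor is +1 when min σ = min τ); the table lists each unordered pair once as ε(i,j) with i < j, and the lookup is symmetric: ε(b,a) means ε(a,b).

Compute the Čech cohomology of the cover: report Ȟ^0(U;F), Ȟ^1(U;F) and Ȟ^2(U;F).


intersection data:
  W12={q7,q10} W14={q4,q8} W15={q2,q6} W16={q9} W23={q5} W34={q1,q11} W56={q3}
C dims 6,7; δ0: rk_F3 6
Ȟ^0 = (6 − 6) − 0 = 0, so Ȟ^0 ≅ 0
Ȟ^1 = (7 − 0) − 6 = 1, so Ȟ^1 ≅ Z/3
Ȟ^2 = (0 − 0) − 0 = 0, so Ȟ^2 ≅ 0

Ȟ^0(U;F) ≅ 0, Ȟ^1(U;F) ≅ Z/3 and Ȟ^2(U;F) ≅ 0


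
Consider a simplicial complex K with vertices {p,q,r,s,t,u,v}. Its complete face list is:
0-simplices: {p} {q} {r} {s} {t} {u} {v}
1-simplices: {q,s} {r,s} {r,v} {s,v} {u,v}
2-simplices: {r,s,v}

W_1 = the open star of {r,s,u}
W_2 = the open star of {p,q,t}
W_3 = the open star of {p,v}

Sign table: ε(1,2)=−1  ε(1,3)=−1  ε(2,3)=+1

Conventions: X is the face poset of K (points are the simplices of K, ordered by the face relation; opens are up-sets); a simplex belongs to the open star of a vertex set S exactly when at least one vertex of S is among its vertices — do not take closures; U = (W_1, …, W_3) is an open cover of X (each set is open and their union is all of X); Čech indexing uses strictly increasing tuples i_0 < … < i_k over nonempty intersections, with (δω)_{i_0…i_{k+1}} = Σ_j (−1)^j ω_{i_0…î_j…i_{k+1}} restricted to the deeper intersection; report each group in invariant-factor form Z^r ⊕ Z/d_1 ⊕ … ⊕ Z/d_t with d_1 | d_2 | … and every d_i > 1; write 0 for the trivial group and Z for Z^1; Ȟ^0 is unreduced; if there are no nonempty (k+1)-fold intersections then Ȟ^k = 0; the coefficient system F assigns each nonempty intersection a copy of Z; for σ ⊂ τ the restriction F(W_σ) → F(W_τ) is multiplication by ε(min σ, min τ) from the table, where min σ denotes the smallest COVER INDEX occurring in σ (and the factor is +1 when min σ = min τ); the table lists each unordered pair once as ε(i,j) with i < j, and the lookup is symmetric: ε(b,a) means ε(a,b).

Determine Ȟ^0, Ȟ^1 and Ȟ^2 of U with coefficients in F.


nonempty intersections:
  W1={{r},{s},{u},{q,s},{r,s},{r,v},{s,v},{u,v},{r,s,v}} W2={{p},{q},{t},{q,s}} W3={{p},{v},{r,v},{s,v},{u,v},{r,s,v}}
  W12={{q,s}} W13={{r,v},{s,v},{u,v},{r,s,v}} W23={{p}}
C dims 3,3; δ0: rk 2, SNF 1^2
Ȟ^0: (3−2)−0=1 ⇒ Z
Ȟ^1: (3−0)−2=1 ⇒ Z
Ȟ^2: (0−0)−0=0 ⇒ 0

Ȟ^0 ≅ Z,  Ȟ^1 ≅ Z,  Ȟ^2 ≅ 0


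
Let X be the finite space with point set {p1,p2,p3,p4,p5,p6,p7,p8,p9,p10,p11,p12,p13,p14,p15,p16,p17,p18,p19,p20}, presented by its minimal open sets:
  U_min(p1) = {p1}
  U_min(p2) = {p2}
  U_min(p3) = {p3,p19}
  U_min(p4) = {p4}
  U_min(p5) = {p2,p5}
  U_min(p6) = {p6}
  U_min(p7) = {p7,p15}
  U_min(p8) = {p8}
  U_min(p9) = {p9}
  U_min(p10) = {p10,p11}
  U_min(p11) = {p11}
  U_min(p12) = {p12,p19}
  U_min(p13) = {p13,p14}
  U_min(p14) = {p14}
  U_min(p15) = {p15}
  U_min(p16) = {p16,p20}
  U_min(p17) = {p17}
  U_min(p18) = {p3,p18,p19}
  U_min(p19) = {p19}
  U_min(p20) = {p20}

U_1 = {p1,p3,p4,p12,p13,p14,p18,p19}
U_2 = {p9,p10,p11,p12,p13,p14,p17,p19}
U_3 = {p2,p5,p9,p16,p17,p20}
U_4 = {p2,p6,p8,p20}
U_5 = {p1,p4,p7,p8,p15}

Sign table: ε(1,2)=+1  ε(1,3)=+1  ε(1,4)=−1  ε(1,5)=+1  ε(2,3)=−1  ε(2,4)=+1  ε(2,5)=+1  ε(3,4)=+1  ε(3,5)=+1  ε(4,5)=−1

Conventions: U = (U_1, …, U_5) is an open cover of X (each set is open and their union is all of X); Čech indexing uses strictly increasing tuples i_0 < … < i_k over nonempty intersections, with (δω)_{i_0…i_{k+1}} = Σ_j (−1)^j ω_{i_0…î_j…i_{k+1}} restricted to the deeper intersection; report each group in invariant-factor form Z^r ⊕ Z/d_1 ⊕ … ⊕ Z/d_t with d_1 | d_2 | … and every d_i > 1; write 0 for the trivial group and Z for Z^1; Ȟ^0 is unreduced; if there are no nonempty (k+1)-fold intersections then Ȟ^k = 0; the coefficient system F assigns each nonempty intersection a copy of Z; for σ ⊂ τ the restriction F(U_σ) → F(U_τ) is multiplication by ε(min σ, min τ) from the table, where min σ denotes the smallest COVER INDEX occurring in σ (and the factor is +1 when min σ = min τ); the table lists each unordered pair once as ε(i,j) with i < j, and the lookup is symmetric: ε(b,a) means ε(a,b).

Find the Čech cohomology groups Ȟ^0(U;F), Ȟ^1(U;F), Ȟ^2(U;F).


Ȟ^0(U;F) ≅ Z, Ȟ^1(U;F) ≅ Z and Ȟ^2(U;F) ≅ 0

nonempty overlaps:
  U12={p12,p13,p14,p19} U15={p1,p4} U23={p9,p17} U34={p2,p20} U45={p8}
C dims 5,5; δ0: rk 4, SNF 1^4
degree 0: 5−4−0 = 1 → Ȟ^0 ≅ Z
degree 1: 5−0−4 = 1 → Ȟ^1 ≅ Z
degree 2: 0−0−0 = 0 → Ȟ^2 ≅ 0


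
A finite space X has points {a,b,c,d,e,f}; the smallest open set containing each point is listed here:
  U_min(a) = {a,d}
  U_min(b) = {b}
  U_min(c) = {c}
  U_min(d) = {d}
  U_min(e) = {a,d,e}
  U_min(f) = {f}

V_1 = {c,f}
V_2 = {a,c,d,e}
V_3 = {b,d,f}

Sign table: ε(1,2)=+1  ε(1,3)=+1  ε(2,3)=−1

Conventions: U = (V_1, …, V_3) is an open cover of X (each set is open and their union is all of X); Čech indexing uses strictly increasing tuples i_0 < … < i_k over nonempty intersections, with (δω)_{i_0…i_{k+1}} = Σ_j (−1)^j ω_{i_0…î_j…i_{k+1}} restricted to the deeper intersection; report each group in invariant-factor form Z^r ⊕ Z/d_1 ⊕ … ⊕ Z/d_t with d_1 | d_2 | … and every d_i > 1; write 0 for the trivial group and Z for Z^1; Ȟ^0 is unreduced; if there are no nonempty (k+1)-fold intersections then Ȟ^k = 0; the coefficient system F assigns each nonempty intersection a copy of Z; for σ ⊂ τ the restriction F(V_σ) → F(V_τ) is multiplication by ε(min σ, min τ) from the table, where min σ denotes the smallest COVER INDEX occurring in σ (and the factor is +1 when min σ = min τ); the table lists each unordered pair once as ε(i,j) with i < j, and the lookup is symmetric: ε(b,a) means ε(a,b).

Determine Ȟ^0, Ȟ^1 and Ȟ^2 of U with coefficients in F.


nonempty overlaps:
  V12={c} V13={f} V23={d}
C dims 3,3; δ0: rk 3, SNF 1^2·2
degree 0: 3−3−0 = 0 → Ȟ^0 ≅ 0
degree 1: 3−0−3 = 0 plus torsion [2] → Ȟ^1 ≅ Z/2
degree 2: 0−0−0 = 0 → Ȟ^2 ≅ 0

Ȟ^0 ≅ 0,  Ȟ^1 ≅ Z/2,  Ȟ^2 ≅ 0


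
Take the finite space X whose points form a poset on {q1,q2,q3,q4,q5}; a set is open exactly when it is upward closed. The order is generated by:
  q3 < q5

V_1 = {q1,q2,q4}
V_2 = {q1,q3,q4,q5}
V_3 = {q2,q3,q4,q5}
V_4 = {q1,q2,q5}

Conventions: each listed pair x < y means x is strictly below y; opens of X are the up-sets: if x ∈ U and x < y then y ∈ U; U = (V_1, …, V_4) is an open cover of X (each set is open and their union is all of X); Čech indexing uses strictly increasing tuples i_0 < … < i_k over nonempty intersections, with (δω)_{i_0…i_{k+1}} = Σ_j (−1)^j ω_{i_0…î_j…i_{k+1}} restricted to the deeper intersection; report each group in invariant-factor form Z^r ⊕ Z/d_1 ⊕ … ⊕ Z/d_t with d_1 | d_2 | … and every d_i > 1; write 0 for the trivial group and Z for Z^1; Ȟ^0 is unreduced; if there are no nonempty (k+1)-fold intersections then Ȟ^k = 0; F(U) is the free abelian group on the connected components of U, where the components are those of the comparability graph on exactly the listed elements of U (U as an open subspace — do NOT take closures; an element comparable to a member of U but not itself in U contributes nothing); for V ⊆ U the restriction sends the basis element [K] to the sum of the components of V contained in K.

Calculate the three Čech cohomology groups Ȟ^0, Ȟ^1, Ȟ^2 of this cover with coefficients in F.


nerve simplices:
  V12={q1,q4} V13={q2,q4} V14={q1,q2} V23={q3,q4,q5} V24={q1,q5} V34={q2,q5}
  V123={q4} V124={q1} V134={q2} V234={q5}
components per intersection:
  V1: {q1} {q2} {q4}
  V2: {q1} {q3,q5} {q4}
  V3: {q2} {q3,q5} {q4}
  V4: {q1} {q2} {q5}
  V12: {q1} {q4}
  V13: {q2} {q4}
  V14: {q1} {q2}
  V23: {q3,q5} {q4}
  V24: {q1} {q5}
  V34: {q2} {q5}
  V123: {q4}
  V124: {q1}
  V134: {q2}
  V234: {q5}
C dims 12,12,4; δ0: rk 8, SNF 1^8; δ1: rk 4, SNF 1^4
degree 0: 12−8−0 = 4 → Ȟ^0 ≅ Z^4
degree 1: 12−4−8 = 0 → Ȟ^1 ≅ 0
degree 2: 4−0−4 = 0 → Ȟ^2 ≅ 0

Ȟ^0 = Z^4; Ȟ^1 = 0; Ȟ^2 = 0


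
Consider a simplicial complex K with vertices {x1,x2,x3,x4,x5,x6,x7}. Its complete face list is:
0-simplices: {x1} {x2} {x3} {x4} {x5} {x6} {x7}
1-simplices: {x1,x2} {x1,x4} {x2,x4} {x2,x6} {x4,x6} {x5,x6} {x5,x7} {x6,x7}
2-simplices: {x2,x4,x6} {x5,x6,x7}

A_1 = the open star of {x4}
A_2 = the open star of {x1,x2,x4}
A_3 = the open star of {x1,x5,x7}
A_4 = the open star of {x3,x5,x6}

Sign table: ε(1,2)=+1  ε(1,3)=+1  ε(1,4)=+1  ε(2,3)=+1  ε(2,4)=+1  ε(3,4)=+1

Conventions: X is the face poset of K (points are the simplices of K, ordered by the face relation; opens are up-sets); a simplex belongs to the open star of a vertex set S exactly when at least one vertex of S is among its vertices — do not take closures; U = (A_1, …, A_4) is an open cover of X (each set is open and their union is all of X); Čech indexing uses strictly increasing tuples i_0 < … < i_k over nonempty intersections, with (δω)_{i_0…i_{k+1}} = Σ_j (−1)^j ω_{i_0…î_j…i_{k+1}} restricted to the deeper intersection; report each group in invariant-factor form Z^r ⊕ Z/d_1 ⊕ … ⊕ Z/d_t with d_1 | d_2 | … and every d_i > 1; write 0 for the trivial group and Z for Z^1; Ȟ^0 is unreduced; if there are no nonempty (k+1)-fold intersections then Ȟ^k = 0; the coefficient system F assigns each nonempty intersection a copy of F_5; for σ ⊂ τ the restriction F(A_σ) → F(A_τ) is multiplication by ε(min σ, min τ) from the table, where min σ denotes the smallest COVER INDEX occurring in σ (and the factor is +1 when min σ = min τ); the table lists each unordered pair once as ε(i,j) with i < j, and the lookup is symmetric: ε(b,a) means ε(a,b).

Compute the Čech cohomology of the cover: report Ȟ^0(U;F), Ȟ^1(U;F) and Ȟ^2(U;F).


Ȟ^0 ≅ Z/5,  Ȟ^1 ≅ Z/5,  Ȟ^2 ≅ 0

nonempty overlaps:
  A1={{x4},{x1,x4},{x2,x4},{x4,x6},{x2,x4,x6}} A2={{x1},{x2},{x4},{x1,x2},{x1,x4},{x2,x4},{x2,x6},{x4,x6},{x2,x4,x6}} A3={{x1},{x5},{x7},{x1,x2},{x1,x4},{x5,x6},{x5,x7},{x6,x7},{x5,x6,x7}} A4={{x3},{x5},{x6},{x2,x6},{x4,x6},{x5,x6},{x5,x7},{x6,x7},{x2,x4,x6},{x5,x6,x7}}
  A12={{x4},{x1,x4},{x2,x4},{x4,x6},{x2,x4,x6}} A13={{x1,x4}} A14={{x4,x6},{x2,x4,x6}} A23={{x1},{x1,x2},{x1,x4}} A24={{x2,x6},{x4,x6},{x2,x4,x6}} A34={{x5},{x5,x6},{x5,x7},{x6,x7},{x5,x6,x7}}
  A123={{x1,x4}} A124={{x4,x6},{x2,x4,x6}}
C dims 4,6,2; δ0: rk_F5 3; δ1: rk_F5 2
degree 0: 4−3−0 = 1 → Ȟ^0 ≅ Z/5
degree 1: 6−2−3 = 1 → Ȟ^1 ≅ Z/5
degree 2: 2−0−2 = 0 → Ȟ^2 ≅ 0
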